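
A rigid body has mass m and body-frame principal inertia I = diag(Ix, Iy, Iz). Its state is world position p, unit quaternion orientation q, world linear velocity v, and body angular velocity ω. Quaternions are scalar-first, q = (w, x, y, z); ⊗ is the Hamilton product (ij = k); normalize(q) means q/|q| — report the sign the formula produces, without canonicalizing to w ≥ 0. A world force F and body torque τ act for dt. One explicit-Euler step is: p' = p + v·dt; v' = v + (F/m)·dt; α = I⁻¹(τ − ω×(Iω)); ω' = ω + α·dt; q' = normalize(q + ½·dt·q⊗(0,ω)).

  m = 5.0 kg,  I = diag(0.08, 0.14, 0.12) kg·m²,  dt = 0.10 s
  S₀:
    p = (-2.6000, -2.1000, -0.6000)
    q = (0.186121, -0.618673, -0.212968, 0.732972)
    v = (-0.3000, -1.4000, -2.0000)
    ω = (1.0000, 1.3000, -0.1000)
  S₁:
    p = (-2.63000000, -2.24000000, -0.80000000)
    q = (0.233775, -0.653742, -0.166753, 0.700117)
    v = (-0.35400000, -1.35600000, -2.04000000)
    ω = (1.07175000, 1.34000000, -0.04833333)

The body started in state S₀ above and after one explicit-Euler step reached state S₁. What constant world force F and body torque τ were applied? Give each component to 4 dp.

ω₁ − ω₀ = (0.07175000, 0.04000000, 0.05166667)
applied torque τ = (0.0600, 0.0600, 0.1400)
v₁ − v₀ = (-0.05400000, 0.04400000, -0.04000000)
m·(v₁−v₀)/dt = (-2.7000, 2.2000, -2.0000)

F = (-2.7000, 2.2000, -2.0000)
τ = (0.0600, 0.0600, 0.1400)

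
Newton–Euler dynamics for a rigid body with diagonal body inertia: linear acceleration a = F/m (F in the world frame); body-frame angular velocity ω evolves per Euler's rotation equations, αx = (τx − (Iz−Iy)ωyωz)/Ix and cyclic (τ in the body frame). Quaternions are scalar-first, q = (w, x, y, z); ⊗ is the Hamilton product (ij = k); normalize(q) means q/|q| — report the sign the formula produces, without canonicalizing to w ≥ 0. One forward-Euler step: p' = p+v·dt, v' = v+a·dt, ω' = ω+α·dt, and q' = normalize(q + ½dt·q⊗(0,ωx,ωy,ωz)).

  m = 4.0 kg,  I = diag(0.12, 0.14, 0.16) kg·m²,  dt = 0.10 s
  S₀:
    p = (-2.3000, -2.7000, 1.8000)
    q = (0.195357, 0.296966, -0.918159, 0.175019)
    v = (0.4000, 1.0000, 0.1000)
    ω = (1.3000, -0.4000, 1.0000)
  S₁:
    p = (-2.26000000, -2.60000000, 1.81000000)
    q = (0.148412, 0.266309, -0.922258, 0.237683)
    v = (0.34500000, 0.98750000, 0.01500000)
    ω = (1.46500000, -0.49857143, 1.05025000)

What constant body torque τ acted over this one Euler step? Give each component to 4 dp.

Δω = ω₁−ω₀ = (0.16500000, -0.09857143, 0.05025000)
applied torque τ = (0.1900, -0.1900, 0.0700)

τ = (0.1900, -0.1900, 0.0700)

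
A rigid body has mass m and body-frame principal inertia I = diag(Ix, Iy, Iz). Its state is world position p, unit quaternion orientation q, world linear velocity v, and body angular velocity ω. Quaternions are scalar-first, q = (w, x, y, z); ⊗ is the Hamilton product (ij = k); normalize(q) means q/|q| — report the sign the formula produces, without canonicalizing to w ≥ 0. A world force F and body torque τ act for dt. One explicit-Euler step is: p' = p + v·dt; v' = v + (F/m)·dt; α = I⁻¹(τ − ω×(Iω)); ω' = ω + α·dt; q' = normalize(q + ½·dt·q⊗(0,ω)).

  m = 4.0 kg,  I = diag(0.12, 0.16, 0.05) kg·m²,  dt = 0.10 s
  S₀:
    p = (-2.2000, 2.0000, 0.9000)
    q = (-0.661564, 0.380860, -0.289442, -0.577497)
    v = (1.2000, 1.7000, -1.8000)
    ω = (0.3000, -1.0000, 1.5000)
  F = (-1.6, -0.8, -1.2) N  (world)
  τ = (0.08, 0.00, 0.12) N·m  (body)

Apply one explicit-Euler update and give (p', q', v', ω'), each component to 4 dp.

precession coupling ω×(Iω) = (0.1650, 0.0315, -0.0120)
angular accel α = (-0.7083, -0.1969, 2.6400)
ω + α·dt = (0.2292, -1.0197, 1.7640)
q⊗(0,ω) = (0.4625455, -1.2101292, -0.0829751, -1.2863734)
updated quaternion q' = (-0.6358, 0.3190, -0.2924, -0.6392)
new position p' = (-2.0800, 2.1700, 0.7200)
new velocity v' = (1.1600, 1.6800, -1.8300)

p' = (-2.0800, 2.1700, 0.7200)
q' = (-0.6358, 0.3190, -0.2924, -0.6392)
v' = (1.1600, 1.6800, -1.8300)
ω' = (0.2292, -1.0197, 1.7640)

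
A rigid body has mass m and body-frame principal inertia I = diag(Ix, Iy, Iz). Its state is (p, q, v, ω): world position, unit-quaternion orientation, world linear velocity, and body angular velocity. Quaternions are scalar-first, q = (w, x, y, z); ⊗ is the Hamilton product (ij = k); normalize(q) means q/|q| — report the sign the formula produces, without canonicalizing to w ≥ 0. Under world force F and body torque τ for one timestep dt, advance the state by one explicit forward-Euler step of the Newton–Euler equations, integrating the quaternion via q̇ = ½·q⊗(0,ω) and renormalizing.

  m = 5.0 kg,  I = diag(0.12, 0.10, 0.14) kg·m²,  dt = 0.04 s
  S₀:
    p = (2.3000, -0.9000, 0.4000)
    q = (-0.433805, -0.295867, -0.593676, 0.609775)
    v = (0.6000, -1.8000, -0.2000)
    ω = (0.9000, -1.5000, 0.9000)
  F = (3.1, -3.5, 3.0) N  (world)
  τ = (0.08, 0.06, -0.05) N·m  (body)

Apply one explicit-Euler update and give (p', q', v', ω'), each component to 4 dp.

p' = (2.3240, -0.9720, 0.3920)
q' = (-0.4569, -0.2958, -0.5639, 0.6210)
v' = (0.6248, -1.8280, -0.1760)
ω' = (0.9447, -1.4695, 0.8780)

p + v·dt = (2.3240, -0.9720, 0.3920)
v' = v + a·dt = (0.6248, -1.8280, -0.1760)
ω×(Iω) gyroscopic = (-0.0540, -0.0162, 0.0270)
angular accel α = (1.1167, 0.7620, -0.5500)
ω' = ω + α·dt = (0.9447, -1.4695, 0.8780)
Hamilton product q⊗(0,ω) = (-1.1730312, -0.0100704, 1.4657853, 0.5876844)
updated quaternion q' = (-0.4569, -0.2958, -0.5639, 0.6210)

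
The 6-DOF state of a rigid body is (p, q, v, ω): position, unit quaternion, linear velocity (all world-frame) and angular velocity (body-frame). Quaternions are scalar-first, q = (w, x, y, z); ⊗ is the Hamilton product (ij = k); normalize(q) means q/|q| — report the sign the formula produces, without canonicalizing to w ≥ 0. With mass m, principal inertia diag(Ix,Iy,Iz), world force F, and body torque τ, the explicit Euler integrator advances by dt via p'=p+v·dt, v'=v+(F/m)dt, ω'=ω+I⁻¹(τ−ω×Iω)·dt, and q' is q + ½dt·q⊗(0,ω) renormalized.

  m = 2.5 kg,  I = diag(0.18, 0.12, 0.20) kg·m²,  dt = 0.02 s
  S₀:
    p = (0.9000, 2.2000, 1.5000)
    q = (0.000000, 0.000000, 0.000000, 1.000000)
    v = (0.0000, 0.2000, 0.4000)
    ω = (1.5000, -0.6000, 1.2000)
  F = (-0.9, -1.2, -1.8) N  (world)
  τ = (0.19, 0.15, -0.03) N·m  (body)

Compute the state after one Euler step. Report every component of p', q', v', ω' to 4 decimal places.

p' = (0.9000, 2.2040, 1.5080)
q' = (-0.0120, 0.0060, 0.0150, 0.9998)
v' = (-0.0072, 0.1904, 0.3856)
ω' = (1.5275, -0.5690, 1.1916)

ω×(Iω) gyroscopic = (-0.0576, -0.0360, 0.0540)
(τ − ω×Iω)/I = (1.3756, 1.5500, -0.4200)
new body rate ω' = (1.5275, -0.5690, 1.1916)
q⊗(0,ω) = (-1.2000000, 0.6000000, 1.5000000, 0.0000000)
q + ½dt·q⊗(0,ω), renormalized = (-0.0120, 0.0060, 0.0150, 0.9998)
linear accel F/m = (-0.3600, -0.4800, -0.7200)
p' = p + v·dt = (0.9000, 2.2040, 1.5080)
new velocity v' = (-0.0072, 0.1904, 0.3856)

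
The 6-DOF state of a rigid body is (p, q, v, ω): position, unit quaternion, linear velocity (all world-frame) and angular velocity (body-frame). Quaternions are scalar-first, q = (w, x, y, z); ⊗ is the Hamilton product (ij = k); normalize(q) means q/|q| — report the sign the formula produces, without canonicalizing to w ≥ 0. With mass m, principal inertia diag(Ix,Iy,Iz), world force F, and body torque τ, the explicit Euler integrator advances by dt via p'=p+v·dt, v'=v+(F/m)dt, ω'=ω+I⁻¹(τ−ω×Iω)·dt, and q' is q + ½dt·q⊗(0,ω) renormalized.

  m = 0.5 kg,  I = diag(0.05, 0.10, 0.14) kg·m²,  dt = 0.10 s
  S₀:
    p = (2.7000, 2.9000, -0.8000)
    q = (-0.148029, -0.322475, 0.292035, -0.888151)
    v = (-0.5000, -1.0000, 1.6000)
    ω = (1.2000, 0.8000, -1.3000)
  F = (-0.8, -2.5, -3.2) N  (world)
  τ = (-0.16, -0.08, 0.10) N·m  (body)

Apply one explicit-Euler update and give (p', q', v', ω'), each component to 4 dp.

p' = (2.6500, 2.8000, -0.6400)
q' = (-0.1972, -0.3133, 0.2109, -0.9047)
v' = (-0.6600, -1.5000, 0.9600)
ω' = (0.9632, 0.5796, -1.2629)

a = F/m = (-1.6000, -5.0000, -6.4000)
new position p' = (2.6500, 2.8000, -0.6400)
v' = v + a·dt = (-0.6600, -1.5000, 0.9600)
ω×(Iω) gyroscopic = (-0.0416, 0.1404, 0.0480)
angular accel α = (-2.3680, -2.2040, 0.3714)
new body rate ω' = (0.9632, 0.5796, -1.2629)
Hamilton product q⊗(0,ω) = (-1.0012543, 0.1532405, -1.6034219, -0.4159843)
q' = normalize(q + ½dt·q⊗(0,ω)) = (-0.1972, -0.3133, 0.2109, -0.9047)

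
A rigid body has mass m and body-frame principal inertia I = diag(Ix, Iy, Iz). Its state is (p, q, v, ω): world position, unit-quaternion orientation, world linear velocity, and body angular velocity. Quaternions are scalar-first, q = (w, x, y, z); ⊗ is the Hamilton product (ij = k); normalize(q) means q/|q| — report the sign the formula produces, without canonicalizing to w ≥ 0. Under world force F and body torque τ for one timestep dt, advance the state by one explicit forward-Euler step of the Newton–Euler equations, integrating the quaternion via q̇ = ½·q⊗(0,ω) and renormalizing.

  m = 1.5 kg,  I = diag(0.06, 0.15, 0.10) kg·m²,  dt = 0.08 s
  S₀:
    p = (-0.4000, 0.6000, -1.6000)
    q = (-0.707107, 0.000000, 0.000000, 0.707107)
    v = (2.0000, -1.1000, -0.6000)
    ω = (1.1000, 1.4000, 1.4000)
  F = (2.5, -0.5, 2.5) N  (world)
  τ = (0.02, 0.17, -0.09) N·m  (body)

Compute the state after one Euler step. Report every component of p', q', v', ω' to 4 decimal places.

p' = (-0.2400, 0.5120, -1.6480)
q' = (-0.7437, -0.0704, -0.0085, 0.6648)
v' = (2.1333, -1.1267, -0.4667)
ω' = (1.2573, 1.5235, 1.2171)

gyro term ω×Iω = (-0.0980, -0.0616, 0.1386)
α = I⁻¹(τ − ω×Iω) = (1.9667, 1.5440, -2.2860)
ω' = ω + α·dt = (1.2573, 1.5235, 1.2171)
q⊗(0,ω) = (-0.9899498, -1.7677675, -0.2121321, -0.9899498)
updated quaternion q' = (-0.7437, -0.0704, -0.0085, 0.6648)
p + v·dt = (-0.2400, 0.5120, -1.6480)
new velocity v' = (2.1333, -1.1267, -0.4667)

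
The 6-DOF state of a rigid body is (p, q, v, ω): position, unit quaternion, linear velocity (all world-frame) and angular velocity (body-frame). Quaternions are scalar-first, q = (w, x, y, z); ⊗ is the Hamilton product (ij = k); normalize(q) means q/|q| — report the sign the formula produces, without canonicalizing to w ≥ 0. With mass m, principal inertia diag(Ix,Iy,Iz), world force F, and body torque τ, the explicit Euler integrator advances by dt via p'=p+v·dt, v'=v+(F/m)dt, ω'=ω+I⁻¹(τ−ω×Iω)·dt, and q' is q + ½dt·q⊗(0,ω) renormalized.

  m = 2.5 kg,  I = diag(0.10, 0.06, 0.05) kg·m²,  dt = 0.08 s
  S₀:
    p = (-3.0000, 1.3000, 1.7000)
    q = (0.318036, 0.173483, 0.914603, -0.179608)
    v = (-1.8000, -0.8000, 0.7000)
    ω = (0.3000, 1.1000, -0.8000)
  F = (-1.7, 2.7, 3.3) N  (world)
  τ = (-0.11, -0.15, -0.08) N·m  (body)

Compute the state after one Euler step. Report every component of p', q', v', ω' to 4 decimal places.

p' = (-3.1440, 1.2360, 1.7560)
q' = (0.2695, 0.1557, 0.9305, -0.1928)
v' = (-1.8544, -0.7136, 0.8056)
ω' = (0.2050, 0.9160, -0.9069)

a = F/m = (-0.6800, 1.0800, 1.3200)
new position p' = (-3.1440, 1.2360, 1.7560)
v + (F/m)dt = (-1.8544, -0.7136, 0.8056)
α = I⁻¹(τ − ω×Iω) = (-1.1880, -2.3000, -1.3360)
ω + α·dt = (0.2050, 0.9160, -0.9069)
Hamilton product q⊗(0,ω) = (-1.2017946, -0.4387028, 0.4347436, -0.3379784)
q' = normalize(q + ½dt·q⊗(0,ω)) = (0.2695, 0.1557, 0.9305, -0.1928)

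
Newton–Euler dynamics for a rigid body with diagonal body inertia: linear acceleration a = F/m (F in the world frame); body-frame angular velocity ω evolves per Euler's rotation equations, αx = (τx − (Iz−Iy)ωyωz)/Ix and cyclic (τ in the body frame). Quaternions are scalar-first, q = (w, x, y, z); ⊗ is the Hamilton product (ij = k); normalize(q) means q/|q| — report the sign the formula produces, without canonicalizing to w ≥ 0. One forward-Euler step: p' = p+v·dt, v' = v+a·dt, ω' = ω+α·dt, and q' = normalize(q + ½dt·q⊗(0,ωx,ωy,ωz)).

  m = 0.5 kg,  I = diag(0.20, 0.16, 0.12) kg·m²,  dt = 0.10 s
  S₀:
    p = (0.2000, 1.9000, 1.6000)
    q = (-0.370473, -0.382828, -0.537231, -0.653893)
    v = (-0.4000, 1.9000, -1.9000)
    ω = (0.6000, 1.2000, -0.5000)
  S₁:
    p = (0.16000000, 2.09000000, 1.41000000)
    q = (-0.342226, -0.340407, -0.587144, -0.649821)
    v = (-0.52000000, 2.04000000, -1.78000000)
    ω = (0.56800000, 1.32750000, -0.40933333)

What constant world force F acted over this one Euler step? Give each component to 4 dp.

v₁ − v₀ = (-0.12000000, 0.14000000, 0.12000000)
F = m·Δv/dt = (-0.6000, 0.7000, 0.6000)

F = (-0.6000, 0.7000, 0.6000)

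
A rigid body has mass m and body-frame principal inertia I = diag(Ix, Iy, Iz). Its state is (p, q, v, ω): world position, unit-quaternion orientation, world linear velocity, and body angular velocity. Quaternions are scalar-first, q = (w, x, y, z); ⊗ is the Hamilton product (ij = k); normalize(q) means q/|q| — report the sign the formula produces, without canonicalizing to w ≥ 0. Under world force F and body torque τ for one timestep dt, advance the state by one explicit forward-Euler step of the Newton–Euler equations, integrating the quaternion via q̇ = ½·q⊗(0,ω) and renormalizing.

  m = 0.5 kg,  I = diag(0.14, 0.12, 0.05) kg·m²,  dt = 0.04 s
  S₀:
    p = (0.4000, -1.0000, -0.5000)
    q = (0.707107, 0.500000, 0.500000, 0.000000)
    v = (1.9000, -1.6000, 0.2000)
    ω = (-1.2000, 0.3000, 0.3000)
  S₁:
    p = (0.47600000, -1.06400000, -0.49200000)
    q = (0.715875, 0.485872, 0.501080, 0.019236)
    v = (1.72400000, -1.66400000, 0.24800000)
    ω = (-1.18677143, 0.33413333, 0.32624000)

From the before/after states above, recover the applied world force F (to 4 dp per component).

velocity change Δv = (-0.17600000, -0.06400000, 0.04800000)
m·(v₁−v₀)/dt = (-2.2000, -0.8000, 0.6000)

F = (-2.2000, -0.8000, 0.6000)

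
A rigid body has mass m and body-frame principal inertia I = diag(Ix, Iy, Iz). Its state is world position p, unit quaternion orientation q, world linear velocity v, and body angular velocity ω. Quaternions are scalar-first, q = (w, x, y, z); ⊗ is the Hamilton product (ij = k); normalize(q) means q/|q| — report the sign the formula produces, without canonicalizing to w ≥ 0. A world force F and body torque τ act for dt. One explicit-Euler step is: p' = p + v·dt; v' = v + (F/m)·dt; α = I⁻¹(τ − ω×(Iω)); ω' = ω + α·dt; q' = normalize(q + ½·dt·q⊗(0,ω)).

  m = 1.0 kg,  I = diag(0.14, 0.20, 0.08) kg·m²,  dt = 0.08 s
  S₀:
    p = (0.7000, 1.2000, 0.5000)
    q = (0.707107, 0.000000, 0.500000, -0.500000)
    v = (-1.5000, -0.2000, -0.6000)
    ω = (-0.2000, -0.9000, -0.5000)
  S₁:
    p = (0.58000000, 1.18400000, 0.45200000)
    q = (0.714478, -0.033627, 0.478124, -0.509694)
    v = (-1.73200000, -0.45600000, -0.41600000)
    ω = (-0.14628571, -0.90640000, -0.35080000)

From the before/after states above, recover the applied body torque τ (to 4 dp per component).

τ = (0.0400, -0.0100, 0.1600)

rate change Δω = (0.05371429, -0.00640000, 0.14920000)
gyro term ω₀×Iω₀ = (-0.0540, 0.0060, 0.0108)
τ = I·(Δω/dt) + ω₀×(Iω₀) = (0.0400, -0.0100, 0.1600)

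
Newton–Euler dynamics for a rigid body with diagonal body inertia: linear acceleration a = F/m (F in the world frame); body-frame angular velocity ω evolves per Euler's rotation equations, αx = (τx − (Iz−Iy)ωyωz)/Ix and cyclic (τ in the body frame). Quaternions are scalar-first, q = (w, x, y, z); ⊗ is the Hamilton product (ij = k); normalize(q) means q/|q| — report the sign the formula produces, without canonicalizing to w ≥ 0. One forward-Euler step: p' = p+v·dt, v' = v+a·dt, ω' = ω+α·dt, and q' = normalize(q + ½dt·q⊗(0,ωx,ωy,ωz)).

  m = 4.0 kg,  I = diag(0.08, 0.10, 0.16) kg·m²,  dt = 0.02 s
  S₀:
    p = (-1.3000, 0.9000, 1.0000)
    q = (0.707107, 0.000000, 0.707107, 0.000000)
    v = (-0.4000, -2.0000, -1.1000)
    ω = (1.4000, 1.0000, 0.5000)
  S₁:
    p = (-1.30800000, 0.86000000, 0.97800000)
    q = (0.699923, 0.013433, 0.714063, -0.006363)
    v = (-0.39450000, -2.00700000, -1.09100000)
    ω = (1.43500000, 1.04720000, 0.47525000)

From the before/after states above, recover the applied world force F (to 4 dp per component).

velocity change Δv = (0.00550000, -0.00700000, 0.00900000)
applied force F = (1.1000, -1.4000, 1.8000)

F = (1.1000, -1.4000, 1.8000)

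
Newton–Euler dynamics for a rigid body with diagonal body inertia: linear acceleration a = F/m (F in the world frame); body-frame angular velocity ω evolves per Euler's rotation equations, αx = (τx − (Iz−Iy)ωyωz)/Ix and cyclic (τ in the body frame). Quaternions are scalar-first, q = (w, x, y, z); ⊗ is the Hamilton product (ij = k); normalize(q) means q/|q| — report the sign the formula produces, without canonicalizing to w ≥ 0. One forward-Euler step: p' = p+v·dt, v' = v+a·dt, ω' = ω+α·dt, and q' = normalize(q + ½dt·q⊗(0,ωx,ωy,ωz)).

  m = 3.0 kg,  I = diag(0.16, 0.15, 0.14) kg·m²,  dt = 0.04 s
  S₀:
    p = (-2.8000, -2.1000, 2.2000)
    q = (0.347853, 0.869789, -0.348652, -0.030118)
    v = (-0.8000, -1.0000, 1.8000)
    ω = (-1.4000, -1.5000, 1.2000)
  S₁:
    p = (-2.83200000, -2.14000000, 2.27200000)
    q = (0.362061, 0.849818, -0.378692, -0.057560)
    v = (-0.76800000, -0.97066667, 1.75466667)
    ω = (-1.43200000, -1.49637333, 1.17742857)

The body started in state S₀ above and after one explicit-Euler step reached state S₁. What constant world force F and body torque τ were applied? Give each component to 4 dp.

rate change Δω = (-0.03200000, 0.00362667, -0.02257143)
ω₀×(Iω₀) = (0.0180, -0.0336, -0.0210)
τ = I·(Δω/dt) + ω₀×(Iω₀) = (-0.1100, -0.0200, -0.1000)
velocity change Δv = (0.03200000, 0.02933333, -0.04533333)
applied force F = (2.4000, 2.2000, -3.4000)

F = (2.4000, 2.2000, -3.4000)
τ = (-0.1100, -0.0200, -0.1000)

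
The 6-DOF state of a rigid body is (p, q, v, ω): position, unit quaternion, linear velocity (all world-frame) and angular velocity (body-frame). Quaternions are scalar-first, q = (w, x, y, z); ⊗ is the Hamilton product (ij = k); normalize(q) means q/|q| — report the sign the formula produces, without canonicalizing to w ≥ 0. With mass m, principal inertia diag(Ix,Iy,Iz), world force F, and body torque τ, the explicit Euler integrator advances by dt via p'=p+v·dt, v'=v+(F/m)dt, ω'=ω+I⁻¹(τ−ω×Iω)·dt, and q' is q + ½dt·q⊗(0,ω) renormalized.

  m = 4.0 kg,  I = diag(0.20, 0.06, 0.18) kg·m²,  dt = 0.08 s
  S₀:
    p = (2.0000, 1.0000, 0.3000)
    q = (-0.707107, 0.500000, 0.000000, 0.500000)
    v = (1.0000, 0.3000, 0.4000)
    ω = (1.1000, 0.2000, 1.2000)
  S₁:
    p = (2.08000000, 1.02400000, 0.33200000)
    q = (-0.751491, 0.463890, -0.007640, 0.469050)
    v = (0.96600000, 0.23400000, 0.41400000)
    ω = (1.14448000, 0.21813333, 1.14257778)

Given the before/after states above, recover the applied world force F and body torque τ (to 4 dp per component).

velocity change Δv = (-0.03400000, -0.06600000, 0.01400000)
F = m·Δv/dt = (-1.7000, -3.3000, 0.7000)
rate change Δω = (0.04448000, 0.01813333, -0.05742222)
ω₀×(Iω₀) = (0.0288, 0.0264, -0.0308)
I·α + gyro = (0.1400, 0.0400, -0.1600)

F = (-1.7000, -3.3000, 0.7000)
τ = (0.1400, 0.0400, -0.1600)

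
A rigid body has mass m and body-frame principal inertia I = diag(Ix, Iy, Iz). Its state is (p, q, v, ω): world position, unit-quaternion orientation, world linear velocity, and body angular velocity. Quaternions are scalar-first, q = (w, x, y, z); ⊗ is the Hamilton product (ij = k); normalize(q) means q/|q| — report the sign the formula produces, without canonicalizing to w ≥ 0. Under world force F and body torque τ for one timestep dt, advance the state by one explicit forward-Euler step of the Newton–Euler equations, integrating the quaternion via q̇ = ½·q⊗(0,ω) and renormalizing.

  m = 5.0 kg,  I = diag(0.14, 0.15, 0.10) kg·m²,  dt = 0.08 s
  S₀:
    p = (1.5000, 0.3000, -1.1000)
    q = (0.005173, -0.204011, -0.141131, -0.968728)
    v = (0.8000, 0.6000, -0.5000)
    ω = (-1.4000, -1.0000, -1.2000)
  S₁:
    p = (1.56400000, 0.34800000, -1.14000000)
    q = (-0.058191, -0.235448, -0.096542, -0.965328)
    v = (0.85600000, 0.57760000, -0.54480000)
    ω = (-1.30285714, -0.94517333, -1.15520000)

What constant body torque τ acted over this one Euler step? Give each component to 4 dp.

Δω = ω₁−ω₀ = (0.09714286, 0.05482667, 0.04480000)
ω₀×(Iω₀) = (-0.0600, 0.0672, 0.0140)
I·α + gyro = (0.1100, 0.1700, 0.0700)

τ = (0.1100, 0.1700, 0.0700)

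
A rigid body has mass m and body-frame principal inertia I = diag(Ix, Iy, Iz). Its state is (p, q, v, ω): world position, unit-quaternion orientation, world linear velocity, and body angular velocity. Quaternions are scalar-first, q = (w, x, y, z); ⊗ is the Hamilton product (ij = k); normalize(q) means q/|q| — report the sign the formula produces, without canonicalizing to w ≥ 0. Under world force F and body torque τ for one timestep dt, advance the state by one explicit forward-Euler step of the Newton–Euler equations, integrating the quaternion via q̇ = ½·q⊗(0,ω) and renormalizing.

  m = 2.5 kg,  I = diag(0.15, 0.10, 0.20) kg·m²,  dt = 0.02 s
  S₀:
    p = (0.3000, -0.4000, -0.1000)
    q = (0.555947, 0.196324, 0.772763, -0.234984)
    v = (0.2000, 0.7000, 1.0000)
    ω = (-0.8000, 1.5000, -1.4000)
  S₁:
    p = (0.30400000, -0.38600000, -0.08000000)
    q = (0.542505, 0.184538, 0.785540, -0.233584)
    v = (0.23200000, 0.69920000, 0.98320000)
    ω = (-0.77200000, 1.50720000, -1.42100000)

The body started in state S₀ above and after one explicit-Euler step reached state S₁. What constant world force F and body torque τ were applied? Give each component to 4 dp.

rate change Δω = (0.02800000, 0.00720000, -0.02100000)
ω₀×(Iω₀) = (-0.2100, -0.0560, 0.0600)
I·α + gyro = (0.0000, -0.0200, -0.1500)
v₁ − v₀ = (0.03200000, -0.00080000, -0.01680000)
m·(v₁−v₀)/dt = (4.0000, -0.1000, -2.1000)

F = (4.0000, -0.1000, -2.1000)
τ = (0.0000, -0.0200, -0.1500)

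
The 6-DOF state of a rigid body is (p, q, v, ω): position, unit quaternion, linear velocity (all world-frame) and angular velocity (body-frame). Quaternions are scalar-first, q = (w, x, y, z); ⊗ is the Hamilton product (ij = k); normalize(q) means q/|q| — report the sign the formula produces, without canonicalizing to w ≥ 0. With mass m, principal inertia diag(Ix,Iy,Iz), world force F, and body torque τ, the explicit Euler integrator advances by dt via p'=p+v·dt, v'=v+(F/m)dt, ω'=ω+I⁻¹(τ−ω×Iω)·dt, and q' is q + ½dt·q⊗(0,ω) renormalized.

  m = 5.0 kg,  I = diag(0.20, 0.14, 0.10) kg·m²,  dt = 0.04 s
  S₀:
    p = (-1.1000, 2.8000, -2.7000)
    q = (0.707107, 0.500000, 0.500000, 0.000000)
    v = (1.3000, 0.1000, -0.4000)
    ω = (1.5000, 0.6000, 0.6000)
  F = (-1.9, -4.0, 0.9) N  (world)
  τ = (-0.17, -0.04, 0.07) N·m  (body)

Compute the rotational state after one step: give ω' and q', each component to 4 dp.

ω' = (1.4689, 0.5629, 0.6496)
q' = (0.6857, 0.5269, 0.5022, -0.0005)

gyro term ω×Iω = (-0.0144, 0.0900, -0.0540)
α = I⁻¹(τ − ω×Iω) = (-0.7780, -0.9286, 1.2400)
ω + α·dt = (1.4689, 0.5629, 0.6496)
q⊗(0,ω) = (-1.0500000, 1.3606605, 0.1242642, -0.0257358)
updated quaternion q' = (0.6857, 0.5269, 0.5022, -0.0005)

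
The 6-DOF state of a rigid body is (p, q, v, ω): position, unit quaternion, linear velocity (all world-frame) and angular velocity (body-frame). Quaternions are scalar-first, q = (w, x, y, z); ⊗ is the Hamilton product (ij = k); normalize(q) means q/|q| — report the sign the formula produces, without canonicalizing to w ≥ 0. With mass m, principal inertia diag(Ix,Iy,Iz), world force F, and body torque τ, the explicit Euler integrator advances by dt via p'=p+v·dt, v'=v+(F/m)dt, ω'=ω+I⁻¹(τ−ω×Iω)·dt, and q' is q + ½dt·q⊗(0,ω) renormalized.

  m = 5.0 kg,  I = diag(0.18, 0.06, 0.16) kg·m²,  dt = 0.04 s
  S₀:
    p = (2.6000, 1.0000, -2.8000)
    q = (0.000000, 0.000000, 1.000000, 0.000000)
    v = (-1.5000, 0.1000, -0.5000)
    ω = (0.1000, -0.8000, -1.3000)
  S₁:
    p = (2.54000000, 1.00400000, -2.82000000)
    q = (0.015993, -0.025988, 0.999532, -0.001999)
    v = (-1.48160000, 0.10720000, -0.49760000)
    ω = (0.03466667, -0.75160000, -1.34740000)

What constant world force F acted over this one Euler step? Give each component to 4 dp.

F = (2.3000, 0.9000, 0.3000)

Δv = v₁−v₀ = (0.01840000, 0.00720000, 0.00240000)
m·(v₁−v₀)/dt = (2.3000, 0.9000, 0.3000)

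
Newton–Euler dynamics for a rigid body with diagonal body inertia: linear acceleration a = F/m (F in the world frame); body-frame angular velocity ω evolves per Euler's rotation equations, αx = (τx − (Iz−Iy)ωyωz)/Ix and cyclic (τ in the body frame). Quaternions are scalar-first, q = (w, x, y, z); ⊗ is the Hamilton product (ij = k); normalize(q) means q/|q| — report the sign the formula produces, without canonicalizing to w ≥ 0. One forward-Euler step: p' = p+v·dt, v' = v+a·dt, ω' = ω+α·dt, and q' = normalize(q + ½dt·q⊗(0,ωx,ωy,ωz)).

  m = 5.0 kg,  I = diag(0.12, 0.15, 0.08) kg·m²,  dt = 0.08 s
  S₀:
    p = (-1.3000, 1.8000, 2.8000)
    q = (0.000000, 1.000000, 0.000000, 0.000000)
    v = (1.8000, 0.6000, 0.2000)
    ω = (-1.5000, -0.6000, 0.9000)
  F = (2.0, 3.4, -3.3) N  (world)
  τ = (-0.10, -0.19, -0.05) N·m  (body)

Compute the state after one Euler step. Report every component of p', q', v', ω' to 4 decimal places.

p' = (-1.1560, 1.8480, 2.8160)
q' = (0.0598, 0.9973, -0.0359, -0.0239)
v' = (1.8320, 0.6544, 0.1472)
ω' = (-1.5919, -0.6725, 0.8230)

α = I⁻¹(τ − ω×Iω) = (-1.1483, -0.9067, -0.9625)
ω + α·dt = (-1.5919, -0.6725, 0.8230)
2q̇ = q⊗(0,ω) = (1.5000000, 0.0000000, -0.9000000, -0.6000000)
updated quaternion q' = (0.0598, 0.9973, -0.0359, -0.0239)
new position p' = (-1.1560, 1.8480, 2.8160)
v + (F/m)dt = (1.8320, 0.6544, 0.1472)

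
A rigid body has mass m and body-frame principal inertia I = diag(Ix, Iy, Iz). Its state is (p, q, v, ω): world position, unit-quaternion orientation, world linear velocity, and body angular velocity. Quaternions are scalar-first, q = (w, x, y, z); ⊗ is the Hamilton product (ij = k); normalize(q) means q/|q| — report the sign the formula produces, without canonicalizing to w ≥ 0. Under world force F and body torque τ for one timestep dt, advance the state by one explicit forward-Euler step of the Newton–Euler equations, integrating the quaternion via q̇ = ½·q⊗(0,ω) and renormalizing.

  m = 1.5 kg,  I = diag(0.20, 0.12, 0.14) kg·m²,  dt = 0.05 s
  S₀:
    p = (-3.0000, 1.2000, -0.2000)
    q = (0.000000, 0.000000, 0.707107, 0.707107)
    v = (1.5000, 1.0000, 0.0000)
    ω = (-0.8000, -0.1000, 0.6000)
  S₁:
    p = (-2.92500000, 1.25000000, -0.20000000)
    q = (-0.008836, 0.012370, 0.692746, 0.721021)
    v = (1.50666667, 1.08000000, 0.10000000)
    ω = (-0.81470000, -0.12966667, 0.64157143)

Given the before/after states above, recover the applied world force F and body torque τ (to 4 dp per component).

F = (0.2000, 2.4000, 3.0000)
τ = (-0.0600, -0.1000, 0.1100)

Δv = v₁−v₀ = (0.00666667, 0.08000000, 0.10000000)
m·(v₁−v₀)/dt = (0.2000, 2.4000, 3.0000)
Δω = ω₁−ω₀ = (-0.01470000, -0.02966667, 0.04157143)
gyro term ω₀×Iω₀ = (-0.0012, -0.0288, -0.0064)
I·α + gyro = (-0.0600, -0.1000, 0.1100)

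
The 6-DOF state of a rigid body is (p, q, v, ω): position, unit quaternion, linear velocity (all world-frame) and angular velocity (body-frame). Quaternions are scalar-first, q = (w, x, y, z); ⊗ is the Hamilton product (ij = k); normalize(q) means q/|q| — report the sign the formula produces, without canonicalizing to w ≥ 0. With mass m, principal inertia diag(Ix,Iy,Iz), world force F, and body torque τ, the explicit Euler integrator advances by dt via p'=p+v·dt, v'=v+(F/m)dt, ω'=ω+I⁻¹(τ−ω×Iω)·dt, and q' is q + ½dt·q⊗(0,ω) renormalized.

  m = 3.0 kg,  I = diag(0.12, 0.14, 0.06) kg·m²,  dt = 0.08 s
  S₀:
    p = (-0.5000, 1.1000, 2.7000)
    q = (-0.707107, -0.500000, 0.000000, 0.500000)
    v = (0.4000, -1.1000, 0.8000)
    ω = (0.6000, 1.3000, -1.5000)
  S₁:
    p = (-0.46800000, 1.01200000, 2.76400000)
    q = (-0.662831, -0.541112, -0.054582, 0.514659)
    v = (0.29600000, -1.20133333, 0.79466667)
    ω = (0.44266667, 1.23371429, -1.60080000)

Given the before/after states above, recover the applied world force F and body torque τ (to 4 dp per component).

F = (-3.9000, -3.8000, -0.2000)
τ = (-0.0800, -0.1700, -0.0600)

ω₁ − ω₀ = (-0.15733333, -0.06628571, -0.10080000)
I·α + gyro = (-0.0800, -0.1700, -0.0600)
velocity change Δv = (-0.10400000, -0.10133333, -0.00533333)
F = m·Δv/dt = (-3.9000, -3.8000, -0.2000)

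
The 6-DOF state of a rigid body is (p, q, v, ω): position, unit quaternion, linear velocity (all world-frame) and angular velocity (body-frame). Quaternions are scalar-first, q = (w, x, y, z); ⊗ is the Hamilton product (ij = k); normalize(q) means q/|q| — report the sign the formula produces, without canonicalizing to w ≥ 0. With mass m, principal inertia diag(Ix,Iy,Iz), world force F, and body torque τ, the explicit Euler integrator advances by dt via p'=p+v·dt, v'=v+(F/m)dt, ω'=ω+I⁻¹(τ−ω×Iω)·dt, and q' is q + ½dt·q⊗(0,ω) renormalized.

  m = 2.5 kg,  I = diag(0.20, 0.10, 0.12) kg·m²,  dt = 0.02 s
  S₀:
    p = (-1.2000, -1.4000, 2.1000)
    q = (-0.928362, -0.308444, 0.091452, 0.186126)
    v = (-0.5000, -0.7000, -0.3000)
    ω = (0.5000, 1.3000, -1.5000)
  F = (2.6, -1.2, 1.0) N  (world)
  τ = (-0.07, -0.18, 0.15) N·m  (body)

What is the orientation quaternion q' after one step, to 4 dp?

q' = (-0.9250, -0.3168, 0.0757, 0.1955)

2q̇ = q⊗(0,ω) = (0.3145234, -0.8433228, -1.5764736, 0.9458398)
q + ½dt·q⊗(0,ω), renormalized = (-0.9250, -0.3168, 0.0757, 0.1955)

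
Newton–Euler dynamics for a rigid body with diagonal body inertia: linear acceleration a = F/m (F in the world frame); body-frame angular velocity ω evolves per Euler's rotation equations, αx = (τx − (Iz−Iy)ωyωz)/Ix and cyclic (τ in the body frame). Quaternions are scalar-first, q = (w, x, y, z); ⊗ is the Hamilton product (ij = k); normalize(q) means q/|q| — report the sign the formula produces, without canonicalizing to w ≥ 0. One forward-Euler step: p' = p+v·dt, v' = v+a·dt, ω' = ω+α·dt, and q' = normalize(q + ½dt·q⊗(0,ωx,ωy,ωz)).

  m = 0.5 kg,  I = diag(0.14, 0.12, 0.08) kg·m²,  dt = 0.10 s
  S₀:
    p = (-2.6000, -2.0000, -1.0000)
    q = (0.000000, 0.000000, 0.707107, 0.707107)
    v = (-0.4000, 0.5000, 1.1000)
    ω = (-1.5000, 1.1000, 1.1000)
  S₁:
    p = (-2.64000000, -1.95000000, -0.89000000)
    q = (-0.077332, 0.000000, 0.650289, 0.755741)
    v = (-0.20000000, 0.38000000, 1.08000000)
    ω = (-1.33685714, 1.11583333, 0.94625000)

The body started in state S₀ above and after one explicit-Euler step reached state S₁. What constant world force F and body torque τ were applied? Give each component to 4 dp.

v₁ − v₀ = (0.20000000, -0.12000000, -0.02000000)
F = m·Δv/dt = (1.0000, -0.6000, -0.1000)
ω₁ − ω₀ = (0.16314286, 0.01583333, -0.15375000)
precession coupling = (-0.0484, -0.0990, 0.0330)
applied torque τ = (0.1800, -0.0800, -0.0900)

F = (1.0000, -0.6000, -0.1000)
τ = (0.1800, -0.0800, -0.0900)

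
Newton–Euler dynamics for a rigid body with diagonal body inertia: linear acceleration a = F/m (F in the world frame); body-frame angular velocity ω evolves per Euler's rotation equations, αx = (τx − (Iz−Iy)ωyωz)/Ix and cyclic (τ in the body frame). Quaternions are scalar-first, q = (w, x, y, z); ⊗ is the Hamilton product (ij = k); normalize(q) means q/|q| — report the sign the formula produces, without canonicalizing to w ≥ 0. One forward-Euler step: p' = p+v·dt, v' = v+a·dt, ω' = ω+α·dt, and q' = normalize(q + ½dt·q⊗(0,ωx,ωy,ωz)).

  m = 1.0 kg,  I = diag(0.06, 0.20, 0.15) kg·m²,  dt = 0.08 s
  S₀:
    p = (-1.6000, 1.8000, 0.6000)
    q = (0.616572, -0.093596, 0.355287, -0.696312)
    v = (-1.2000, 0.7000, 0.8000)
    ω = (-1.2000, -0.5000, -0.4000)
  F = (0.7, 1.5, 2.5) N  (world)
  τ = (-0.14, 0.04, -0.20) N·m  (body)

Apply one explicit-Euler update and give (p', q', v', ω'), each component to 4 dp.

p' = (-1.6960, 1.8560, 0.6640)
q' = (0.6071, -0.1426, 0.3743, -0.6862)
v' = (-1.1440, 0.8200, 1.0000)
ω' = (-1.3733, -0.4667, -0.5515)

α = I⁻¹(τ − ω×Iω) = (-2.1667, 0.4160, -1.8933)
ω' = ω + α·dt = (-1.3733, -0.4667, -0.5515)
Hamilton product q⊗(0,ω) = (-0.2131965, -1.2301572, 0.4898500, 0.2265136)
q' = normalize(q + ½dt·q⊗(0,ω)) = (0.6071, -0.1426, 0.3743, -0.6862)
a = F/m = (0.7000, 1.5000, 2.5000)
p + v·dt = (-1.6960, 1.8560, 0.6640)
v + (F/m)dt = (-1.1440, 0.8200, 1.0000)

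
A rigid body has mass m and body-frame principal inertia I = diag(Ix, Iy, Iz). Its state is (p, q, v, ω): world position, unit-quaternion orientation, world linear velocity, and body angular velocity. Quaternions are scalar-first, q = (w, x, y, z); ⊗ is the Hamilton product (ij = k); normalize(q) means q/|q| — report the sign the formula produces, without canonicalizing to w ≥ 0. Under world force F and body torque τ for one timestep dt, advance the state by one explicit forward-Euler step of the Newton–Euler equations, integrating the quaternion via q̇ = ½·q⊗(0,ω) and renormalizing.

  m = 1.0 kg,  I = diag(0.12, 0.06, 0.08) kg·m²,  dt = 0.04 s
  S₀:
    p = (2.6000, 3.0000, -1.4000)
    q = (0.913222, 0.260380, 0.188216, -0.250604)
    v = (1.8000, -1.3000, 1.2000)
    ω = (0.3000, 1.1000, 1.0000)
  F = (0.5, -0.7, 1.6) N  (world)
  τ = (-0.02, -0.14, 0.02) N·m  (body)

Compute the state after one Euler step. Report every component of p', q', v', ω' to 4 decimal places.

a = F/m = (0.5000, -0.7000, 1.6000)
p' = p + v·dt = (2.6720, 2.9480, -1.3520)
v' = v + a·dt = (1.8200, -1.3280, 1.2640)
precession coupling ω×(Iω) = (0.0220, 0.0120, -0.0198)
(τ − ω×Iω)/I = (-0.3500, -2.5333, 0.4975)
new body rate ω' = (0.2860, 0.9987, 1.0199)
2q̇ = q⊗(0,ω) = (-0.0345476, 0.7378470, 0.6689830, 1.1431752)
updated quaternion q' = (0.9121, 0.2750, 0.2015, -0.2276)

p' = (2.6720, 2.9480, -1.3520)
q' = (0.9121, 0.2750, 0.2015, -0.2276)
v' = (1.8200, -1.3280, 1.2640)
ω' = (0.2860, 0.9987, 1.0199)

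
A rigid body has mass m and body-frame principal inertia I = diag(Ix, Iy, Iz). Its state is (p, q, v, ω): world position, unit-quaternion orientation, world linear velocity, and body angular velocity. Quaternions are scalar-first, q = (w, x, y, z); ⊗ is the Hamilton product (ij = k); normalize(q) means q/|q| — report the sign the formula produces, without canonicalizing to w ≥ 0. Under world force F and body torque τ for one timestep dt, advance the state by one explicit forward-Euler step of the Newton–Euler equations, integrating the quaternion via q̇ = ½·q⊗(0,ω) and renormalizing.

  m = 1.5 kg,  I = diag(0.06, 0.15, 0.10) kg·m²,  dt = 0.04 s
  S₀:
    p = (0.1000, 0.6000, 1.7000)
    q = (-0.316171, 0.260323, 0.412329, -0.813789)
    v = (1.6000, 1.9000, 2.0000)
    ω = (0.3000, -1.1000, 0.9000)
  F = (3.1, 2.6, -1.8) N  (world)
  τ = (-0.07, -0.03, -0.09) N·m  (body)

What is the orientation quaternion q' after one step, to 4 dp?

q' = (-0.2939, 0.2478, 0.4095, -0.8273)

q⊗(0,ω) = (1.1078751, -0.6189231, -0.1306393, -0.6946079)
q + ½dt·q⊗(0,ω), renormalized = (-0.2939, 0.2478, 0.4095, -0.8273)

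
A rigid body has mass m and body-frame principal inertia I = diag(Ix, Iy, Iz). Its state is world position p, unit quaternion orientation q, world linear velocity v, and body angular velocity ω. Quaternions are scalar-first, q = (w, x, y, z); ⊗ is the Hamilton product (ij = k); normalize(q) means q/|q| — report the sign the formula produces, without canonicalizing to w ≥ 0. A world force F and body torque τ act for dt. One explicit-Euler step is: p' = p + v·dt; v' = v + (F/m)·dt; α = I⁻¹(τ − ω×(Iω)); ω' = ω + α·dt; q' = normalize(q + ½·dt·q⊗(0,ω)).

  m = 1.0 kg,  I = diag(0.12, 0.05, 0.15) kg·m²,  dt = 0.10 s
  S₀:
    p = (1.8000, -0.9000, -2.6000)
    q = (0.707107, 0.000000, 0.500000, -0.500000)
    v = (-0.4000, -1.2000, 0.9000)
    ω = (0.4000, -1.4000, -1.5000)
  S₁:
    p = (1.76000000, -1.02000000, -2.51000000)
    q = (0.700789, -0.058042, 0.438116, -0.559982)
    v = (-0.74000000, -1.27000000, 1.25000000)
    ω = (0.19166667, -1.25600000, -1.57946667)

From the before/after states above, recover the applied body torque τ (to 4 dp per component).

τ = (-0.0400, 0.0900, -0.0800)

ω₁ − ω₀ = (-0.20833333, 0.14400000, -0.07946667)
gyro term ω₀×Iω₀ = (0.2100, 0.0180, 0.0392)
I·α + gyro = (-0.0400, 0.0900, -0.0800)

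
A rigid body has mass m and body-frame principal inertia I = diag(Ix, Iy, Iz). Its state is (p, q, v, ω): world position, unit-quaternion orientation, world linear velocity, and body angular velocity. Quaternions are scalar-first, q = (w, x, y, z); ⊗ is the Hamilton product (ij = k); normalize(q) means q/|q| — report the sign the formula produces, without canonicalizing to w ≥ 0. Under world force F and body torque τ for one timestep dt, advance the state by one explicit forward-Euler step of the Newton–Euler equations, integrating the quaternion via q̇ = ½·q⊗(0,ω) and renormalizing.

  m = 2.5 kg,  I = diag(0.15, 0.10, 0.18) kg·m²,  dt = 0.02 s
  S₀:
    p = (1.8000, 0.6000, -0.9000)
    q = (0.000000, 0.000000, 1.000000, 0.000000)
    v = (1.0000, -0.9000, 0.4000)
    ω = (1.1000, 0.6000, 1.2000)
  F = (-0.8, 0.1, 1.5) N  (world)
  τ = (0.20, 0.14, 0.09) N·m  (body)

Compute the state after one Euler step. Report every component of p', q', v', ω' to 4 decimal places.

p' = (1.8200, 0.5820, -0.8920)
q' = (-0.0060, 0.0120, 0.9998, -0.0110)
v' = (0.9936, -0.8992, 0.4120)
ω' = (1.1190, 0.6359, 1.2137)

a = (-0.3200, 0.0400, 0.6000)
p + v·dt = (1.8200, 0.5820, -0.8920)
v + (F/m)dt = (0.9936, -0.8992, 0.4120)
(τ − ω×Iω)/I = (0.9493, 1.7960, 0.6833)
ω + α·dt = (1.1190, 0.6359, 1.2137)
2q̇ = q⊗(0,ω) = (-0.6000000, 1.2000000, 0.0000000, -1.1000000)
updated quaternion q' = (-0.0060, 0.0120, 0.9998, -0.0110)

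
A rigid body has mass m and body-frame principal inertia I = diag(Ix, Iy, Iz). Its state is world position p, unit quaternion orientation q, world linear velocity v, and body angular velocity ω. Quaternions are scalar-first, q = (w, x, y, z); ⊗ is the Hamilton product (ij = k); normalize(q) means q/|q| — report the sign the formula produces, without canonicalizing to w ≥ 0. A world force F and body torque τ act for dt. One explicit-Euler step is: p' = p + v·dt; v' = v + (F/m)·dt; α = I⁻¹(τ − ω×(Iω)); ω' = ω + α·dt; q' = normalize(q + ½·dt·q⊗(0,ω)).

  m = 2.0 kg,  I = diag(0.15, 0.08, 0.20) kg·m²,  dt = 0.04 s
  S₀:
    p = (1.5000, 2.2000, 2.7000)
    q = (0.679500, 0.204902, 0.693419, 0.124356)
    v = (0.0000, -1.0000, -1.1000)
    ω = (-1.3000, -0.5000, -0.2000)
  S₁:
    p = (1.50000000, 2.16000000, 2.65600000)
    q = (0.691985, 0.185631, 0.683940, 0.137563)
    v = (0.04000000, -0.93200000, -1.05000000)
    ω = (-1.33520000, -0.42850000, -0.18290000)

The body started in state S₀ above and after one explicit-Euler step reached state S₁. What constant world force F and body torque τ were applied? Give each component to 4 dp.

F = (2.0000, 3.4000, 2.5000)
τ = (-0.1200, 0.1300, 0.0400)

rate change Δω = (-0.03520000, 0.07150000, 0.01710000)
I·α + gyro = (-0.1200, 0.1300, 0.0400)
Δv = v₁−v₀ = (0.04000000, 0.06800000, 0.05000000)
F = m·Δv/dt = (2.0000, 3.4000, 2.5000)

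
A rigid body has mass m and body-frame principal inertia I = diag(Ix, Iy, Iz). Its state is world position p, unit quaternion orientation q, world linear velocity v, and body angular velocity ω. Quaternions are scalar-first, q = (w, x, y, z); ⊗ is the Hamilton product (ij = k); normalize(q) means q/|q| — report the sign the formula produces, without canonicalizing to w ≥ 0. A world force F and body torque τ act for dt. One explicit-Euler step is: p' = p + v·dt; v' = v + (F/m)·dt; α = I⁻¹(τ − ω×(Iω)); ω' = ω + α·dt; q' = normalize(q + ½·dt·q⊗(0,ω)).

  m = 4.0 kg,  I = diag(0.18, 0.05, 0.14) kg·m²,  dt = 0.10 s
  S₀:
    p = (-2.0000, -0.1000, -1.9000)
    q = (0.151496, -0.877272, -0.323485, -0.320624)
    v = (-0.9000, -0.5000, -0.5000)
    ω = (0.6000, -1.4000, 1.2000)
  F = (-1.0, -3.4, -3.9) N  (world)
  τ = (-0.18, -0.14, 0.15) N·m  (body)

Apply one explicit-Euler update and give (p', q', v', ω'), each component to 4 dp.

p' = (-2.0900, -0.1500, -1.9500)
q' = (0.1736, -0.9103, -0.2897, -0.2393)
v' = (-0.9250, -0.5850, -0.5975)
ω' = (0.5840, -1.7376, 1.2291)

gyro term ω×Iω = (-0.1512, 0.0288, 0.1092)
α = I⁻¹(τ − ω×Iω) = (-0.1600, -3.3760, 0.2914)
ω' = ω + α·dt = (0.5840, -1.7376, 1.2291)
2q̇ = q⊗(0,ω) = (0.4582330, -0.7461580, 0.6482576, 1.6040670)
q + ½dt·q⊗(0,ω), renormalized = (0.1736, -0.9103, -0.2897, -0.2393)
p + v·dt = (-2.0900, -0.1500, -1.9500)
new velocity v' = (-0.9250, -0.5850, -0.5975)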